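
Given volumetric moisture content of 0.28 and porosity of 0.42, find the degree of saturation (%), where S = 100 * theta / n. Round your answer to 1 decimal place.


Step 1: S = 100 * theta_v / n
Step 2: S = 100 * 0.28 / 0.42
Step 3: S = 66.7%

66.7


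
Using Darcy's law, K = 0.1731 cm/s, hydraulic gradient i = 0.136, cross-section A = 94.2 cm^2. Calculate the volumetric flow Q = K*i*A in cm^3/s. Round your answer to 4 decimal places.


Step 1: Apply Darcy's law: Q = K * i * A
Step 2: Q = 0.1731 * 0.136 * 94.2
Step 3: Q = 2.2176 cm^3/s

2.2176


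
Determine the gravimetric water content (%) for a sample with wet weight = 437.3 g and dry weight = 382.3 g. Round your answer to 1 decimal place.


Step 1: Water mass = wet - dry = 437.3 - 382.3 = 55.0 g
Step 2: w = 100 * water mass / dry mass
Step 3: w = 100 * 55.0 / 382.3 = 14.4%

14.4


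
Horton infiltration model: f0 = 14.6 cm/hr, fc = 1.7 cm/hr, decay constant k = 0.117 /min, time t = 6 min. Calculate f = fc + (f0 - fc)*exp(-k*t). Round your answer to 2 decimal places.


Step 1: f = fc + (f0 - fc) * exp(-k * t)
Step 2: exp(-0.117 * 6) = 0.495593
Step 3: f = 1.7 + (14.6 - 1.7) * 0.495593
Step 4: f = 1.7 + 12.9 * 0.495593
Step 5: f = 8.09 cm/hr

8.09


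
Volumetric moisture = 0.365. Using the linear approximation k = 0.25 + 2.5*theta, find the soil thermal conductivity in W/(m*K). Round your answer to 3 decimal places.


Step 1: k = 0.25 + 2.5 * theta
Step 2: k = 0.25 + 2.5 * 0.365
Step 3: k = 0.25 + 0.913
Step 4: k = 1.163 W/(m*K)

1.163


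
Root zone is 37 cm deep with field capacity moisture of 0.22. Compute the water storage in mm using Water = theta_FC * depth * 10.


Step 1: Water (mm) = theta_FC * depth (cm) * 10
Step 2: Water = 0.22 * 37 * 10
Step 3: Water = 81.4 mm

81.4


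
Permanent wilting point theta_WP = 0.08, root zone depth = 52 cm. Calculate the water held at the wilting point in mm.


Step 1: Water (mm) = theta_WP * depth * 10
Step 2: Water = 0.08 * 52 * 10
Step 3: Water = 41.6 mm

41.6


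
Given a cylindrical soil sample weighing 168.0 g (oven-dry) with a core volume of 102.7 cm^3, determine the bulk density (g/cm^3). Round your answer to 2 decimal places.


Step 1: Identify the formula: BD = dry mass / volume
Step 2: Substitute values: BD = 168.0 / 102.7
Step 3: BD = 1.64 g/cm^3

1.64


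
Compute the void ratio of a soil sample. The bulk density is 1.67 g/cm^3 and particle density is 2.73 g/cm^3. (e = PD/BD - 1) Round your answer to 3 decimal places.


Step 1: e = PD / BD - 1
Step 2: e = 2.73 / 1.67 - 1
Step 3: e = 1.63473 - 1
Step 4: e = 0.635

0.635


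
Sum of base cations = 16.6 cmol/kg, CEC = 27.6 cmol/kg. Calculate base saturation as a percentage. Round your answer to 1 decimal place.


Step 1: BS = 100 * (sum of bases) / CEC
Step 2: BS = 100 * 16.6 / 27.6
Step 3: BS = 60.1%

60.1


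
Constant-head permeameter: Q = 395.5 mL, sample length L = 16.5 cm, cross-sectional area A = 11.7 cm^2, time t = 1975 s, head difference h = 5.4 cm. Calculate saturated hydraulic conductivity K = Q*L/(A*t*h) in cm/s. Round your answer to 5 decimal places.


Step 1: K = Q * L / (A * t * h)
Step 2: Numerator = 395.5 * 16.5 = 6525.75
Step 3: Denominator = 11.7 * 1975 * 5.4 = 124780.5
Step 4: K = 6525.75 / 124780.5 = 0.0523 cm/s

0.0523


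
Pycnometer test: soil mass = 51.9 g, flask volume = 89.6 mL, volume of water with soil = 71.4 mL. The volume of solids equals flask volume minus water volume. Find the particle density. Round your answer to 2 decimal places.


Step 1: Volume of solids = flask volume - water volume with soil
Step 2: V_solids = 89.6 - 71.4 = 18.2 mL
Step 3: Particle density = mass / V_solids = 51.9 / 18.2 = 2.85 g/cm^3

2.85


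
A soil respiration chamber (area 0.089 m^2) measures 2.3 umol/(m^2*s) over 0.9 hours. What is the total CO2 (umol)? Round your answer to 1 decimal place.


Step 1: Convert time to seconds: 0.9 hr * 3600 = 3240.0 s
Step 2: Total = flux * area * time_s
Step 3: Total = 2.3 * 0.089 * 3240.0
Step 4: Total = 663.2 umol

663.2


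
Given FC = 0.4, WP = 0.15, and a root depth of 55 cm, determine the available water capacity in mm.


Step 1: Available water = (FC - WP) * depth * 10
Step 2: AW = (0.4 - 0.15) * 55 * 10
Step 3: AW = 0.25 * 55 * 10
Step 4: AW = 137.5 mm

137.5


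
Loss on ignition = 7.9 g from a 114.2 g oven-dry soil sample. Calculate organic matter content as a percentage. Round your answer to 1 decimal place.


Step 1: OM% = 100 * LOI / sample mass
Step 2: OM = 100 * 7.9 / 114.2
Step 3: OM = 6.9%

6.9


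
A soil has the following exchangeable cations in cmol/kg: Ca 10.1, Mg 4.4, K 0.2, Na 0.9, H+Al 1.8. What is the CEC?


Step 1: CEC = Ca + Mg + K + Na + (H+Al)
Step 2: CEC = 10.1 + 4.4 + 0.2 + 0.9 + 1.8
Step 3: CEC = 17.4 cmol/kg

17.4


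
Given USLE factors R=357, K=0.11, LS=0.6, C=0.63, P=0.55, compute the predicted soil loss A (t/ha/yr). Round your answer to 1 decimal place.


Step 1: A = R * K * LS * C * P
Step 2: R * K = 357 * 0.11 = 39.27
Step 3: (R*K) * LS = 39.27 * 0.6 = 23.562
Step 4: * C * P = 23.562 * 0.63 * 0.55 = 8.2
Step 5: A = 8.2 t/(ha*yr)

8.2


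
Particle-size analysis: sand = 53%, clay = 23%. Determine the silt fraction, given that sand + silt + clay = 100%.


Step 1: sand + silt + clay = 100%
Step 2: silt = 100 - sand - clay
Step 3: silt = 100 - 53 - 23
Step 4: silt = 24%

24


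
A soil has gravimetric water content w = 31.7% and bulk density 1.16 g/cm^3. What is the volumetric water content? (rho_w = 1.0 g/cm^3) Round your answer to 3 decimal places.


Step 1: theta = (w / 100) * BD / rho_w
Step 2: theta = (31.7 / 100) * 1.16 / 1.0
Step 3: theta = 0.317 * 1.16
Step 4: theta = 0.368

0.368


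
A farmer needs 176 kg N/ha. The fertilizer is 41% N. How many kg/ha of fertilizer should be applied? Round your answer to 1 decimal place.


Step 1: Fertilizer rate = target N / (N content / 100)
Step 2: Rate = 176 / (41 / 100)
Step 3: Rate = 176 / 0.41
Step 4: Rate = 429.3 kg/ha

429.3


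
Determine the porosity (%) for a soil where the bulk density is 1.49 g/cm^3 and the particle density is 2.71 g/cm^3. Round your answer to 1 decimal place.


Step 1: Formula: n = 100 * (1 - BD / PD)
Step 2: n = 100 * (1 - 1.49 / 2.71)
Step 3: n = 100 * (1 - 0.54982)
Step 4: n = 45.0%

45.0


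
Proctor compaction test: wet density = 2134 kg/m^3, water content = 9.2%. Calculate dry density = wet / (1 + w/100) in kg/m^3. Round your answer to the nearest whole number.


Step 1: Dry density = wet density / (1 + w/100)
Step 2: Dry density = 2134 / (1 + 9.2/100)
Step 3: Dry density = 2134 / 1.092
Step 4: Dry density = 1954 kg/m^3

1954


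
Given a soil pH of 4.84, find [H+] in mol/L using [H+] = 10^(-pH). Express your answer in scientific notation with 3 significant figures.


Step 1: [H+] = 10^(-pH)
Step 2: [H+] = 10^(-4.84)
Step 3: [H+] = 1.45e-05 mol/L

1.45e-05


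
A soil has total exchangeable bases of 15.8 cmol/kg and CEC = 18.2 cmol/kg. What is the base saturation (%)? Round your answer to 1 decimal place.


Step 1: BS = 100 * (sum of bases) / CEC
Step 2: BS = 100 * 15.8 / 18.2
Step 3: BS = 86.8%

86.8


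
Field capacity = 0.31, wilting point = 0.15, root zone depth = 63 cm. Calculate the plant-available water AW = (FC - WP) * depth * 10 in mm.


Step 1: Available water = (FC - WP) * depth * 10
Step 2: AW = (0.31 - 0.15) * 63 * 10
Step 3: AW = 0.16 * 63 * 10
Step 4: AW = 100.8 mm

100.8


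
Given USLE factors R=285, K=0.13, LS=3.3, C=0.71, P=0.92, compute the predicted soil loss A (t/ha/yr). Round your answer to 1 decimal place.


Step 1: A = R * K * LS * C * P
Step 2: R * K = 285 * 0.13 = 37.05
Step 3: (R*K) * LS = 37.05 * 3.3 = 122.265
Step 4: * C * P = 122.265 * 0.71 * 0.92 = 79.9
Step 5: A = 79.9 t/(ha*yr)

79.9


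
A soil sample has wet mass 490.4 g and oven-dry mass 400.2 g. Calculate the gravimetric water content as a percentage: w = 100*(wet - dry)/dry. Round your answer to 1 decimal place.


Step 1: Water mass = wet - dry = 490.4 - 400.2 = 90.2 g
Step 2: w = 100 * water mass / dry mass
Step 3: w = 100 * 90.2 / 400.2 = 22.5%

22.5


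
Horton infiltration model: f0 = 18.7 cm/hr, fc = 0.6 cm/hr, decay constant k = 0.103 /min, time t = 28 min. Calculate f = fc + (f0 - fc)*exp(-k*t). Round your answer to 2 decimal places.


Step 1: f = fc + (f0 - fc) * exp(-k * t)
Step 2: exp(-0.103 * 28) = 0.055911
Step 3: f = 0.6 + (18.7 - 0.6) * 0.055911
Step 4: f = 0.6 + 18.1 * 0.055911
Step 5: f = 1.61 cm/hr

1.61


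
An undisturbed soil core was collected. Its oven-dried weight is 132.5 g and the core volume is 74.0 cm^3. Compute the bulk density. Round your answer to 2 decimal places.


Step 1: Identify the formula: BD = dry mass / volume
Step 2: Substitute values: BD = 132.5 / 74.0
Step 3: BD = 1.79 g/cm^3

1.79


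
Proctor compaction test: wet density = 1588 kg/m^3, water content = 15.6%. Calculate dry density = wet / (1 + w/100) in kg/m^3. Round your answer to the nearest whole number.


Step 1: Dry density = wet density / (1 + w/100)
Step 2: Dry density = 1588 / (1 + 15.6/100)
Step 3: Dry density = 1588 / 1.156
Step 4: Dry density = 1374 kg/m^3

1374


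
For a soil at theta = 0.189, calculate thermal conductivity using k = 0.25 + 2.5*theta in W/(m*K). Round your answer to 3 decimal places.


Step 1: k = 0.25 + 2.5 * theta
Step 2: k = 0.25 + 2.5 * 0.189
Step 3: k = 0.25 + 0.473
Step 4: k = 0.723 W/(m*K)

0.723


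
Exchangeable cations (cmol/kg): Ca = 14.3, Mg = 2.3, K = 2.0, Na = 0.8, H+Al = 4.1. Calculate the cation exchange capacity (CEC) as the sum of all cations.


Step 1: CEC = Ca + Mg + K + Na + (H+Al)
Step 2: CEC = 14.3 + 2.3 + 2.0 + 0.8 + 4.1
Step 3: CEC = 23.5 cmol/kg

23.5


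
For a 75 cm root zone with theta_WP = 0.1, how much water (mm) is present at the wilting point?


Step 1: Water (mm) = theta_WP * depth * 10
Step 2: Water = 0.1 * 75 * 10
Step 3: Water = 75.0 mm

75.0


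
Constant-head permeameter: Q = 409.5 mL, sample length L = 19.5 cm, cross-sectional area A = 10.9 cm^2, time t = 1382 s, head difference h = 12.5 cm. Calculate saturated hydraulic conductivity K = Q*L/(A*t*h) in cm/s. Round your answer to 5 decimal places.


Step 1: K = Q * L / (A * t * h)
Step 2: Numerator = 409.5 * 19.5 = 7985.25
Step 3: Denominator = 10.9 * 1382 * 12.5 = 188297.5
Step 4: K = 7985.25 / 188297.5 = 0.04241 cm/s

0.04241


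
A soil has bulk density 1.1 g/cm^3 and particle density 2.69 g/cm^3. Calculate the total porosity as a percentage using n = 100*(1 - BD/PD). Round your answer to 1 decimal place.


Step 1: Formula: n = 100 * (1 - BD / PD)
Step 2: n = 100 * (1 - 1.1 / 2.69)
Step 3: n = 100 * (1 - 0.40892)
Step 4: n = 59.1%

59.1


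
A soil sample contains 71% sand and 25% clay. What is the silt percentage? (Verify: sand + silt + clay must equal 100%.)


Step 1: sand + silt + clay = 100%
Step 2: silt = 100 - sand - clay
Step 3: silt = 100 - 71 - 25
Step 4: silt = 4%

4


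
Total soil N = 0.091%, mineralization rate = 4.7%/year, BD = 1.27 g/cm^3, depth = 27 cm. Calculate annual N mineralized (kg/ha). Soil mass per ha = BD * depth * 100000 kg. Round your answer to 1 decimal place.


Step 1: Soil mass per ha = BD * depth * 100000 = 1.27 * 27 * 100000 = 3429000 kg
Step 2: Total N pool = soil mass * N%/100 = 3429000 * 0.091/100 = 3120.39 kg/ha
Step 3: N mineralized = N pool * rate%/100 = 3120.39 * 4.7/100 = 146.7 kg/ha/yr

146.7


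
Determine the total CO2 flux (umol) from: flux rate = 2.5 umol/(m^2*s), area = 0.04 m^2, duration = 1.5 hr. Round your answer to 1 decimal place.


Step 1: Convert time to seconds: 1.5 hr * 3600 = 5400.0 s
Step 2: Total = flux * area * time_s
Step 3: Total = 2.5 * 0.04 * 5400.0
Step 4: Total = 540.0 umol

540.0


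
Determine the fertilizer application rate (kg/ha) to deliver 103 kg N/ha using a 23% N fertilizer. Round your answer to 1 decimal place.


Step 1: Fertilizer rate = target N / (N content / 100)
Step 2: Rate = 103 / (23 / 100)
Step 3: Rate = 103 / 0.23
Step 4: Rate = 447.8 kg/ha

447.8


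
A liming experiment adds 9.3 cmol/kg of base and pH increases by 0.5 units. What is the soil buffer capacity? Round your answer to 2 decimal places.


Step 1: BC = change in base / change in pH
Step 2: BC = 9.3 / 0.5
Step 3: BC = 18.6 cmol/(kg*pH unit)

18.6


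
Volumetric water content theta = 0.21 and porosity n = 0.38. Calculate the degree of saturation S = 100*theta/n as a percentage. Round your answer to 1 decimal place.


Step 1: S = 100 * theta_v / n
Step 2: S = 100 * 0.21 / 0.38
Step 3: S = 55.3%

55.3


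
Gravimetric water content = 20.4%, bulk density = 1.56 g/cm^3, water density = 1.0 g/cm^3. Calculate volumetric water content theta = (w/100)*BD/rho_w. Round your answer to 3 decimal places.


Step 1: theta = (w / 100) * BD / rho_w
Step 2: theta = (20.4 / 100) * 1.56 / 1.0
Step 3: theta = 0.204 * 1.56
Step 4: theta = 0.318

0.318


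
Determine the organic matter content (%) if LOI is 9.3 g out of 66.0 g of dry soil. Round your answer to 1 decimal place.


Step 1: OM% = 100 * LOI / sample mass
Step 2: OM = 100 * 9.3 / 66.0
Step 3: OM = 14.1%

14.1


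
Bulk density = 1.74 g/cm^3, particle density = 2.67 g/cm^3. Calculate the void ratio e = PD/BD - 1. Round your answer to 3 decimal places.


Step 1: e = PD / BD - 1
Step 2: e = 2.67 / 1.74 - 1
Step 3: e = 1.53448 - 1
Step 4: e = 0.534

0.534


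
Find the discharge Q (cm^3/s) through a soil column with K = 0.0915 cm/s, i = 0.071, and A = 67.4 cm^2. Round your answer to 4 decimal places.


Step 1: Apply Darcy's law: Q = K * i * A
Step 2: Q = 0.0915 * 0.071 * 67.4
Step 3: Q = 0.4379 cm^3/s

0.4379


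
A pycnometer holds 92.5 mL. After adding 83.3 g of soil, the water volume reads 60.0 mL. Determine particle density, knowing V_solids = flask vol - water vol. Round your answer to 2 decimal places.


Step 1: Volume of solids = flask volume - water volume with soil
Step 2: V_solids = 92.5 - 60.0 = 32.5 mL
Step 3: Particle density = mass / V_solids = 83.3 / 32.5 = 2.56 g/cm^3

2.56


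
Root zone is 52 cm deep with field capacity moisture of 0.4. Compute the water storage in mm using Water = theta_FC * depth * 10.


Step 1: Water (mm) = theta_FC * depth (cm) * 10
Step 2: Water = 0.4 * 52 * 10
Step 3: Water = 208.0 mm

208.0


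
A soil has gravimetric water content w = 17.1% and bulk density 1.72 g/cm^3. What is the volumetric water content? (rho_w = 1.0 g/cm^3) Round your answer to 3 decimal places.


Step 1: theta = (w / 100) * BD / rho_w
Step 2: theta = (17.1 / 100) * 1.72 / 1.0
Step 3: theta = 0.171 * 1.72
Step 4: theta = 0.294

0.294


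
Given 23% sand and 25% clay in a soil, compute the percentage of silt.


Step 1: sand + silt + clay = 100%
Step 2: silt = 100 - sand - clay
Step 3: silt = 100 - 23 - 25
Step 4: silt = 52%

52


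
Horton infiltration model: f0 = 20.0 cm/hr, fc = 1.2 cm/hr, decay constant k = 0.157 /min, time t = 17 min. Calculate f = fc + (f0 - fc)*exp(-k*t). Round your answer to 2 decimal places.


Step 1: f = fc + (f0 - fc) * exp(-k * t)
Step 2: exp(-0.157 * 17) = 0.069322
Step 3: f = 1.2 + (20.0 - 1.2) * 0.069322
Step 4: f = 1.2 + 18.8 * 0.069322
Step 5: f = 2.5 cm/hr

2.5


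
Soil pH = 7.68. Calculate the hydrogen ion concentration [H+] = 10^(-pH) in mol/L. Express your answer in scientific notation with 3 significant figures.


Step 1: [H+] = 10^(-pH)
Step 2: [H+] = 10^(-7.68)
Step 3: [H+] = 2.09e-08 mol/L

2.09e-08


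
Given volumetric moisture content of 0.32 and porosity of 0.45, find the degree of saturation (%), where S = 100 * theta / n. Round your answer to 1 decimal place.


Step 1: S = 100 * theta_v / n
Step 2: S = 100 * 0.32 / 0.45
Step 3: S = 71.1%

71.1


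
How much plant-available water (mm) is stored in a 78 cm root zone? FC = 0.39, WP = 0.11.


Step 1: Available water = (FC - WP) * depth * 10
Step 2: AW = (0.39 - 0.11) * 78 * 10
Step 3: AW = 0.28 * 78 * 10
Step 4: AW = 218.4 mm

218.4


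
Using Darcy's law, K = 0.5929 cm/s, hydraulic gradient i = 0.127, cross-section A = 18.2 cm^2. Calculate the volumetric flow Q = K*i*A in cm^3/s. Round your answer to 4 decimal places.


Step 1: Apply Darcy's law: Q = K * i * A
Step 2: Q = 0.5929 * 0.127 * 18.2
Step 3: Q = 1.3704 cm^3/s

1.3704


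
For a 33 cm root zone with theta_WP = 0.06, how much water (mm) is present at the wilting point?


Step 1: Water (mm) = theta_WP * depth * 10
Step 2: Water = 0.06 * 33 * 10
Step 3: Water = 19.8 mm

19.8


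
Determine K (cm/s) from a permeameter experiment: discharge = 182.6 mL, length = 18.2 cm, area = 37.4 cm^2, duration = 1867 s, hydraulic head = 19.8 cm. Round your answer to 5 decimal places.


Step 1: K = Q * L / (A * t * h)
Step 2: Numerator = 182.6 * 18.2 = 3323.32
Step 3: Denominator = 37.4 * 1867 * 19.8 = 1382550.84
Step 4: K = 3323.32 / 1382550.84 = 0.0024 cm/s

0.0024


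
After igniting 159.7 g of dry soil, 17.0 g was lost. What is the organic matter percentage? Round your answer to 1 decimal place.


Step 1: OM% = 100 * LOI / sample mass
Step 2: OM = 100 * 17.0 / 159.7
Step 3: OM = 10.6%

10.6


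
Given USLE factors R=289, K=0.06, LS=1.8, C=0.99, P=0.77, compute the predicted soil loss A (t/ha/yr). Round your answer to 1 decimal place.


Step 1: A = R * K * LS * C * P
Step 2: R * K = 289 * 0.06 = 17.34
Step 3: (R*K) * LS = 17.34 * 1.8 = 31.212
Step 4: * C * P = 31.212 * 0.99 * 0.77 = 23.8
Step 5: A = 23.8 t/(ha*yr)

23.8


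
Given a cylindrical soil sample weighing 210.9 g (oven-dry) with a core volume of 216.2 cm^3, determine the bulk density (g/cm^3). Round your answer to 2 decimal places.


Step 1: Identify the formula: BD = dry mass / volume
Step 2: Substitute values: BD = 210.9 / 216.2
Step 3: BD = 0.98 g/cm^3

0.98


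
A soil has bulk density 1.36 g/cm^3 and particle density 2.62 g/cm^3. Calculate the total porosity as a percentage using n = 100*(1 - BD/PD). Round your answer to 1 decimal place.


Step 1: Formula: n = 100 * (1 - BD / PD)
Step 2: n = 100 * (1 - 1.36 / 2.62)
Step 3: n = 100 * (1 - 0.51908)
Step 4: n = 48.1%

48.1


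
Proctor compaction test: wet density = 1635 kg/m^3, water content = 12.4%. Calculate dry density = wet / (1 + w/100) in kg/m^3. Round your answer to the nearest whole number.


Step 1: Dry density = wet density / (1 + w/100)
Step 2: Dry density = 1635 / (1 + 12.4/100)
Step 3: Dry density = 1635 / 1.124
Step 4: Dry density = 1455 kg/m^3

1455


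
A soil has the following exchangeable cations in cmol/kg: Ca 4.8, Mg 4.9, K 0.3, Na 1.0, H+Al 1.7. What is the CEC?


Step 1: CEC = Ca + Mg + K + Na + (H+Al)
Step 2: CEC = 4.8 + 4.9 + 0.3 + 1.0 + 1.7
Step 3: CEC = 12.7 cmol/kg

12.7


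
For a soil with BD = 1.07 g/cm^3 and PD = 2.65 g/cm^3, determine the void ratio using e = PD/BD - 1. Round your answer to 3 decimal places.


Step 1: e = PD / BD - 1
Step 2: e = 2.65 / 1.07 - 1
Step 3: e = 2.47664 - 1
Step 4: e = 1.477

1.477


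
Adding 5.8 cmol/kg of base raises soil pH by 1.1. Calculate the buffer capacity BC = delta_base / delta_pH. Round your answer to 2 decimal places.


Step 1: BC = change in base / change in pH
Step 2: BC = 5.8 / 1.1
Step 3: BC = 5.27 cmol/(kg*pH unit)

5.27


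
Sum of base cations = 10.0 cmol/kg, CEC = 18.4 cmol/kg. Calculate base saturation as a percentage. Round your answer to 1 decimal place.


Step 1: BS = 100 * (sum of bases) / CEC
Step 2: BS = 100 * 10.0 / 18.4
Step 3: BS = 54.3%

54.3


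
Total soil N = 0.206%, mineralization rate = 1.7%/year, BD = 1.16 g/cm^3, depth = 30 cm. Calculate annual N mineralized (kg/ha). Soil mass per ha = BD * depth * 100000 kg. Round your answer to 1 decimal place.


Step 1: Soil mass per ha = BD * depth * 100000 = 1.16 * 30 * 100000 = 3480000 kg
Step 2: Total N pool = soil mass * N%/100 = 3480000 * 0.206/100 = 7168.8 kg/ha
Step 3: N mineralized = N pool * rate%/100 = 7168.8 * 1.7/100 = 121.9 kg/ha/yr

121.9


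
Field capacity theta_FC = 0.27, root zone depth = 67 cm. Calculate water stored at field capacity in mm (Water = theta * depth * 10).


Step 1: Water (mm) = theta_FC * depth (cm) * 10
Step 2: Water = 0.27 * 67 * 10
Step 3: Water = 180.9 mm

180.9


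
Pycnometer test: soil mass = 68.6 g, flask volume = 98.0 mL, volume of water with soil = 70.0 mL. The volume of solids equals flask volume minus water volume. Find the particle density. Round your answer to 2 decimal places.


Step 1: Volume of solids = flask volume - water volume with soil
Step 2: V_solids = 98.0 - 70.0 = 28.0 mL
Step 3: Particle density = mass / V_solids = 68.6 / 28.0 = 2.45 g/cm^3

2.45


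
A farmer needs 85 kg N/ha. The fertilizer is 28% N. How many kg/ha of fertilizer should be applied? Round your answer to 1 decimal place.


Step 1: Fertilizer rate = target N / (N content / 100)
Step 2: Rate = 85 / (28 / 100)
Step 3: Rate = 85 / 0.28
Step 4: Rate = 303.6 kg/ha

303.6


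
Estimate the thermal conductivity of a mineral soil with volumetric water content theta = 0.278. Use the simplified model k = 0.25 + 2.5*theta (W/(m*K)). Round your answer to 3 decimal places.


Step 1: k = 0.25 + 2.5 * theta
Step 2: k = 0.25 + 2.5 * 0.278
Step 3: k = 0.25 + 0.695
Step 4: k = 0.945 W/(m*K)

0.945


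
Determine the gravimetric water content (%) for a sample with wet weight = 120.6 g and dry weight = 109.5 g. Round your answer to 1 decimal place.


Step 1: Water mass = wet - dry = 120.6 - 109.5 = 11.1 g
Step 2: w = 100 * water mass / dry mass
Step 3: w = 100 * 11.1 / 109.5 = 10.1%

10.1


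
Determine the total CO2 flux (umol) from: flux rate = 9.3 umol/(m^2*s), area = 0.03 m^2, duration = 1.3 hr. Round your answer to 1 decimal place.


Step 1: Convert time to seconds: 1.3 hr * 3600 = 4680.0 s
Step 2: Total = flux * area * time_s
Step 3: Total = 9.3 * 0.03 * 4680.0
Step 4: Total = 1305.7 umol

1305.7


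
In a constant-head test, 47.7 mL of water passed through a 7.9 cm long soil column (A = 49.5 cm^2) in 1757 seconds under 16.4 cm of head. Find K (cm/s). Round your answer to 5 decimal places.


Step 1: K = Q * L / (A * t * h)
Step 2: Numerator = 47.7 * 7.9 = 376.83
Step 3: Denominator = 49.5 * 1757 * 16.4 = 1426332.6
Step 4: K = 376.83 / 1426332.6 = 0.00026 cm/s

0.00026


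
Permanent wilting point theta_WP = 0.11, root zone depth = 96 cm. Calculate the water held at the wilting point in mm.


Step 1: Water (mm) = theta_WP * depth * 10
Step 2: Water = 0.11 * 96 * 10
Step 3: Water = 105.6 mm

105.6


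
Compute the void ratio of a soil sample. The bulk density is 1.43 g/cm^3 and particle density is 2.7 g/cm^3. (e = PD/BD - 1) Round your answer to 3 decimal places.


Step 1: e = PD / BD - 1
Step 2: e = 2.7 / 1.43 - 1
Step 3: e = 1.88811 - 1
Step 4: e = 0.888

0.888


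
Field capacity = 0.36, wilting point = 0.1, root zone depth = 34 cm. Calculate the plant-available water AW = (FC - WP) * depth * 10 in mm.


Step 1: Available water = (FC - WP) * depth * 10
Step 2: AW = (0.36 - 0.1) * 34 * 10
Step 3: AW = 0.26 * 34 * 10
Step 4: AW = 88.4 mm

88.4


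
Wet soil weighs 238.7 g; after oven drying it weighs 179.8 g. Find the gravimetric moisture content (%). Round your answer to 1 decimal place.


Step 1: Water mass = wet - dry = 238.7 - 179.8 = 58.9 g
Step 2: w = 100 * water mass / dry mass
Step 3: w = 100 * 58.9 / 179.8 = 32.8%

32.8


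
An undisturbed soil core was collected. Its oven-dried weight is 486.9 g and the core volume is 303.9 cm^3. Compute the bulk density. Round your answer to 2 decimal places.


Step 1: Identify the formula: BD = dry mass / volume
Step 2: Substitute values: BD = 486.9 / 303.9
Step 3: BD = 1.6 g/cm^3

1.6


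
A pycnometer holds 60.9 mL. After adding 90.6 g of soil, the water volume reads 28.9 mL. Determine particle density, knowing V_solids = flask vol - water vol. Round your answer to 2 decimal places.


Step 1: Volume of solids = flask volume - water volume with soil
Step 2: V_solids = 60.9 - 28.9 = 32.0 mL
Step 3: Particle density = mass / V_solids = 90.6 / 32.0 = 2.83 g/cm^3

2.83


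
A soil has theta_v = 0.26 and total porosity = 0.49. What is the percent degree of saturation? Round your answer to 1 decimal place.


Step 1: S = 100 * theta_v / n
Step 2: S = 100 * 0.26 / 0.49
Step 3: S = 53.1%

53.1


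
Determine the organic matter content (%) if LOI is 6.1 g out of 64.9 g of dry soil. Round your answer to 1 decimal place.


Step 1: OM% = 100 * LOI / sample mass
Step 2: OM = 100 * 6.1 / 64.9
Step 3: OM = 9.4%

9.4


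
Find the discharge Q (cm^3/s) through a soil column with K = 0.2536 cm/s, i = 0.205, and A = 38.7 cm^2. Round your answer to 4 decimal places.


Step 1: Apply Darcy's law: Q = K * i * A
Step 2: Q = 0.2536 * 0.205 * 38.7
Step 3: Q = 2.0119 cm^3/s

2.0119


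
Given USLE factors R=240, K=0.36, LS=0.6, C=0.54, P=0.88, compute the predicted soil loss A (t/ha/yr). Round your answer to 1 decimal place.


Step 1: A = R * K * LS * C * P
Step 2: R * K = 240 * 0.36 = 86.4
Step 3: (R*K) * LS = 86.4 * 0.6 = 51.84
Step 4: * C * P = 51.84 * 0.54 * 0.88 = 24.6
Step 5: A = 24.6 t/(ha*yr)

24.6


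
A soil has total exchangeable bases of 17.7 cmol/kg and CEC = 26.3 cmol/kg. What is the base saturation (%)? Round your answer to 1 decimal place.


Step 1: BS = 100 * (sum of bases) / CEC
Step 2: BS = 100 * 17.7 / 26.3
Step 3: BS = 67.3%

67.3


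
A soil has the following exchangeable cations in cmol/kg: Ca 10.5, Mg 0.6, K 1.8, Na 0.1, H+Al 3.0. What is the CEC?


Step 1: CEC = Ca + Mg + K + Na + (H+Al)
Step 2: CEC = 10.5 + 0.6 + 1.8 + 0.1 + 3.0
Step 3: CEC = 16.0 cmol/kg

16.0


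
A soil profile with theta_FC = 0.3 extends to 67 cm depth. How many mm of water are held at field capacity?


Step 1: Water (mm) = theta_FC * depth (cm) * 10
Step 2: Water = 0.3 * 67 * 10
Step 3: Water = 201.0 mm

201.0


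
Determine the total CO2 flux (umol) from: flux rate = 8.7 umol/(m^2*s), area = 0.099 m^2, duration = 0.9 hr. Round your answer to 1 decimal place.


Step 1: Convert time to seconds: 0.9 hr * 3600 = 3240.0 s
Step 2: Total = flux * area * time_s
Step 3: Total = 8.7 * 0.099 * 3240.0
Step 4: Total = 2790.6 umol

2790.6


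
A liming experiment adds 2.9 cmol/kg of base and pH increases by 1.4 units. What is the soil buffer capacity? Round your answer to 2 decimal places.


Step 1: BC = change in base / change in pH
Step 2: BC = 2.9 / 1.4
Step 3: BC = 2.07 cmol/(kg*pH unit)

2.07


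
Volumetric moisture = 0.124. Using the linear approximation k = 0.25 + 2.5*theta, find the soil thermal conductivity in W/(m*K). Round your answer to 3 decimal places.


Step 1: k = 0.25 + 2.5 * theta
Step 2: k = 0.25 + 2.5 * 0.124
Step 3: k = 0.25 + 0.31
Step 4: k = 0.56 W/(m*K)

0.56


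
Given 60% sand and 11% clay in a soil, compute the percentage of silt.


Step 1: sand + silt + clay = 100%
Step 2: silt = 100 - sand - clay
Step 3: silt = 100 - 60 - 11
Step 4: silt = 29%

29


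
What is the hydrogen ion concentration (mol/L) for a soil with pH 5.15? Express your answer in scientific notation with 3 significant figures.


Step 1: [H+] = 10^(-pH)
Step 2: [H+] = 10^(-5.15)
Step 3: [H+] = 7.08e-06 mol/L

7.08e-06


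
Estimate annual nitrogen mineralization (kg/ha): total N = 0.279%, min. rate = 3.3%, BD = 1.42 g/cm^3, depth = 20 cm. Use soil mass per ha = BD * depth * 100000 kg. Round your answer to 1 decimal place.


Step 1: Soil mass per ha = BD * depth * 100000 = 1.42 * 20 * 100000 = 2840000 kg
Step 2: Total N pool = soil mass * N%/100 = 2840000 * 0.279/100 = 7923.6 kg/ha
Step 3: N mineralized = N pool * rate%/100 = 7923.6 * 3.3/100 = 261.5 kg/ha/yr

261.5


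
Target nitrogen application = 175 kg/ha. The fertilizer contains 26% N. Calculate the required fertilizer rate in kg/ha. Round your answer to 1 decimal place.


Step 1: Fertilizer rate = target N / (N content / 100)
Step 2: Rate = 175 / (26 / 100)
Step 3: Rate = 175 / 0.26
Step 4: Rate = 673.1 kg/ha

673.1


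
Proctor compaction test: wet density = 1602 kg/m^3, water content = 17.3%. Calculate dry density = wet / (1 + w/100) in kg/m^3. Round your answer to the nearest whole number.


Step 1: Dry density = wet density / (1 + w/100)
Step 2: Dry density = 1602 / (1 + 17.3/100)
Step 3: Dry density = 1602 / 1.173
Step 4: Dry density = 1366 kg/m^3

1366


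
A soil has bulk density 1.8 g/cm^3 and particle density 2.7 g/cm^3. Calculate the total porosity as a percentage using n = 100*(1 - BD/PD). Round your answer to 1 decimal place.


Step 1: Formula: n = 100 * (1 - BD / PD)
Step 2: n = 100 * (1 - 1.8 / 2.7)
Step 3: n = 100 * (1 - 0.66667)
Step 4: n = 33.3%

33.3


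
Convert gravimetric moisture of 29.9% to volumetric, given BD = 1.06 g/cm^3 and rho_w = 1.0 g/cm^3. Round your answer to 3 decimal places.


Step 1: theta = (w / 100) * BD / rho_w
Step 2: theta = (29.9 / 100) * 1.06 / 1.0
Step 3: theta = 0.299 * 1.06
Step 4: theta = 0.317

0.317


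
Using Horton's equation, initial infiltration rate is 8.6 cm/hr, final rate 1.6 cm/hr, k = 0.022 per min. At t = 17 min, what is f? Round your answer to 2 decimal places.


Step 1: f = fc + (f0 - fc) * exp(-k * t)
Step 2: exp(-0.022 * 17) = 0.687977
Step 3: f = 1.6 + (8.6 - 1.6) * 0.687977
Step 4: f = 1.6 + 7.0 * 0.687977
Step 5: f = 6.42 cm/hr

6.42


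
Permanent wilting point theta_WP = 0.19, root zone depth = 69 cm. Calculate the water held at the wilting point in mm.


Step 1: Water (mm) = theta_WP * depth * 10
Step 2: Water = 0.19 * 69 * 10
Step 3: Water = 131.1 mm

131.1


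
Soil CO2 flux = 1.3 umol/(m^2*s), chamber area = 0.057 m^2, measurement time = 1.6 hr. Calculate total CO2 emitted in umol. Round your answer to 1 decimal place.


Step 1: Convert time to seconds: 1.6 hr * 3600 = 5760.0 s
Step 2: Total = flux * area * time_s
Step 3: Total = 1.3 * 0.057 * 5760.0
Step 4: Total = 426.8 umol

426.8


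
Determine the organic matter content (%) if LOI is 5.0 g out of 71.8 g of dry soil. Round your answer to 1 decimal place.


Step 1: OM% = 100 * LOI / sample mass
Step 2: OM = 100 * 5.0 / 71.8
Step 3: OM = 7.0%

7.0


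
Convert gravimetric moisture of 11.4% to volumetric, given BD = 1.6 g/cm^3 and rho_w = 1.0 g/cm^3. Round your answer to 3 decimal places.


Step 1: theta = (w / 100) * BD / rho_w
Step 2: theta = (11.4 / 100) * 1.6 / 1.0
Step 3: theta = 0.114 * 1.6
Step 4: theta = 0.182

0.182


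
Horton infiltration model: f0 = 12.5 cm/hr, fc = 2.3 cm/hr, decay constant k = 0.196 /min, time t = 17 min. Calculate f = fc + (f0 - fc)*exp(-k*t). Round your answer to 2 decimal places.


Step 1: f = fc + (f0 - fc) * exp(-k * t)
Step 2: exp(-0.196 * 17) = 0.035722
Step 3: f = 2.3 + (12.5 - 2.3) * 0.035722
Step 4: f = 2.3 + 10.2 * 0.035722
Step 5: f = 2.66 cm/hr

2.66


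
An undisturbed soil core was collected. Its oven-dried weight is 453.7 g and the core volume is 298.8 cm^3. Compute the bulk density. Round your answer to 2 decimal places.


Step 1: Identify the formula: BD = dry mass / volume
Step 2: Substitute values: BD = 453.7 / 298.8
Step 3: BD = 1.52 g/cm^3

1.52


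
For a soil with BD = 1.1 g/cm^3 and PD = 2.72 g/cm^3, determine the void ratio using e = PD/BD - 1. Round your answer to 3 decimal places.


Step 1: e = PD / BD - 1
Step 2: e = 2.72 / 1.1 - 1
Step 3: e = 2.47273 - 1
Step 4: e = 1.473

1.473


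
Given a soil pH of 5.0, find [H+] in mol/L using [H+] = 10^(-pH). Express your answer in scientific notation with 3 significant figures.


Step 1: [H+] = 10^(-pH)
Step 2: [H+] = 10^(-5.0)
Step 3: [H+] = 1.00e-05 mol/L

1.00e-05


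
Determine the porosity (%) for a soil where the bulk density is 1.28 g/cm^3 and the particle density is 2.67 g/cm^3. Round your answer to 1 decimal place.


Step 1: Formula: n = 100 * (1 - BD / PD)
Step 2: n = 100 * (1 - 1.28 / 2.67)
Step 3: n = 100 * (1 - 0.4794)
Step 4: n = 52.1%

52.1


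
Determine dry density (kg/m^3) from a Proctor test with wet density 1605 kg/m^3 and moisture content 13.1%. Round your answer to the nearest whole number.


Step 1: Dry density = wet density / (1 + w/100)
Step 2: Dry density = 1605 / (1 + 13.1/100)
Step 3: Dry density = 1605 / 1.131
Step 4: Dry density = 1419 kg/m^3

1419


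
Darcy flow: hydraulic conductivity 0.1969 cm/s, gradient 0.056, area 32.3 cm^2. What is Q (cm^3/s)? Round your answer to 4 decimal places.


Step 1: Apply Darcy's law: Q = K * i * A
Step 2: Q = 0.1969 * 0.056 * 32.3
Step 3: Q = 0.3562 cm^3/s

0.3562


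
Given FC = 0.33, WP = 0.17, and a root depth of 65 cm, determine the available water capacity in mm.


Step 1: Available water = (FC - WP) * depth * 10
Step 2: AW = (0.33 - 0.17) * 65 * 10
Step 3: AW = 0.16 * 65 * 10
Step 4: AW = 104.0 mm

104.0


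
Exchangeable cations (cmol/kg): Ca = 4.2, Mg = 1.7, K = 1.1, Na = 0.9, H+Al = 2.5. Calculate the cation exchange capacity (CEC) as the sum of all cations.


Step 1: CEC = Ca + Mg + K + Na + (H+Al)
Step 2: CEC = 4.2 + 1.7 + 1.1 + 0.9 + 2.5
Step 3: CEC = 10.4 cmol/kg

10.4


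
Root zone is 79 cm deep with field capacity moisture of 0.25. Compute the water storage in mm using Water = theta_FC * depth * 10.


Step 1: Water (mm) = theta_FC * depth (cm) * 10
Step 2: Water = 0.25 * 79 * 10
Step 3: Water = 197.5 mm

197.5


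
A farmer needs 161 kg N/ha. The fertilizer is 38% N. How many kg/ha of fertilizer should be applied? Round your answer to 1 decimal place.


Step 1: Fertilizer rate = target N / (N content / 100)
Step 2: Rate = 161 / (38 / 100)
Step 3: Rate = 161 / 0.38
Step 4: Rate = 423.7 kg/ha

423.7


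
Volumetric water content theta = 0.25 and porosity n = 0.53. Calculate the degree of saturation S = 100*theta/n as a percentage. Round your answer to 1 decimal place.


Step 1: S = 100 * theta_v / n
Step 2: S = 100 * 0.25 / 0.53
Step 3: S = 47.2%

47.2


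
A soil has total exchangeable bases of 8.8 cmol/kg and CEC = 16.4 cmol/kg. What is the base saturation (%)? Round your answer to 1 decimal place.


Step 1: BS = 100 * (sum of bases) / CEC
Step 2: BS = 100 * 8.8 / 16.4
Step 3: BS = 53.7%

53.7


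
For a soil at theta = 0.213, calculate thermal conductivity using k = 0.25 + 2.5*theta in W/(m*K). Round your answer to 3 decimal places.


Step 1: k = 0.25 + 2.5 * theta
Step 2: k = 0.25 + 2.5 * 0.213
Step 3: k = 0.25 + 0.533
Step 4: k = 0.783 W/(m*K)

0.783


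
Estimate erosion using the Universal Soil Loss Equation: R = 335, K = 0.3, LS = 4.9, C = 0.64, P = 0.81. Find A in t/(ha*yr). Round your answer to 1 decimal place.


Step 1: A = R * K * LS * C * P
Step 2: R * K = 335 * 0.3 = 100.5
Step 3: (R*K) * LS = 100.5 * 4.9 = 492.45
Step 4: * C * P = 492.45 * 0.64 * 0.81 = 255.3
Step 5: A = 255.3 t/(ha*yr)

255.3


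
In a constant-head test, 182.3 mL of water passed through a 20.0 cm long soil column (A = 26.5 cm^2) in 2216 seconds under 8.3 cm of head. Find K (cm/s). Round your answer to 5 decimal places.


Step 1: K = Q * L / (A * t * h)
Step 2: Numerator = 182.3 * 20.0 = 3646.0
Step 3: Denominator = 26.5 * 2216 * 8.3 = 487409.2
Step 4: K = 3646.0 / 487409.2 = 0.00748 cm/s

0.00748


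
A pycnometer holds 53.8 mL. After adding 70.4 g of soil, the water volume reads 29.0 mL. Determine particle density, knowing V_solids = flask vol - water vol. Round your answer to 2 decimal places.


Step 1: Volume of solids = flask volume - water volume with soil
Step 2: V_solids = 53.8 - 29.0 = 24.8 mL
Step 3: Particle density = mass / V_solids = 70.4 / 24.8 = 2.84 g/cm^3

2.84


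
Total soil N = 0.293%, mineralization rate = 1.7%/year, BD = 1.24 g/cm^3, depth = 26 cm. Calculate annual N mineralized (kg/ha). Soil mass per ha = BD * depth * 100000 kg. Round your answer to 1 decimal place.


Step 1: Soil mass per ha = BD * depth * 100000 = 1.24 * 26 * 100000 = 3224000 kg
Step 2: Total N pool = soil mass * N%/100 = 3224000 * 0.293/100 = 9446.32 kg/ha
Step 3: N mineralized = N pool * rate%/100 = 9446.32 * 1.7/100 = 160.6 kg/ha/yr

160.6


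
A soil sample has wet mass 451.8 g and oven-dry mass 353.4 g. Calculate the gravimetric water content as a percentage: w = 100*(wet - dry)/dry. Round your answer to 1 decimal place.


Step 1: Water mass = wet - dry = 451.8 - 353.4 = 98.4 g
Step 2: w = 100 * water mass / dry mass
Step 3: w = 100 * 98.4 / 353.4 = 27.8%

27.8


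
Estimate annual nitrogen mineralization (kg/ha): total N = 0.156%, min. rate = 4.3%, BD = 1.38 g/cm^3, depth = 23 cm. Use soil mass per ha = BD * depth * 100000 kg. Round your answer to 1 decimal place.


Step 1: Soil mass per ha = BD * depth * 100000 = 1.38 * 23 * 100000 = 3174000 kg
Step 2: Total N pool = soil mass * N%/100 = 3174000 * 0.156/100 = 4951.44 kg/ha
Step 3: N mineralized = N pool * rate%/100 = 4951.44 * 4.3/100 = 212.9 kg/ha/yr

212.9


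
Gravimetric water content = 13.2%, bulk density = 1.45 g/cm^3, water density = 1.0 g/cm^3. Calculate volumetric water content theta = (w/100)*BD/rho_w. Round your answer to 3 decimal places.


Step 1: theta = (w / 100) * BD / rho_w
Step 2: theta = (13.2 / 100) * 1.45 / 1.0
Step 3: theta = 0.132 * 1.45
Step 4: theta = 0.191

0.191


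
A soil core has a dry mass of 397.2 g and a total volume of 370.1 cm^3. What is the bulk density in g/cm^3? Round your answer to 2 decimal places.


Step 1: Identify the formula: BD = dry mass / volume
Step 2: Substitute values: BD = 397.2 / 370.1
Step 3: BD = 1.07 g/cm^3

1.07


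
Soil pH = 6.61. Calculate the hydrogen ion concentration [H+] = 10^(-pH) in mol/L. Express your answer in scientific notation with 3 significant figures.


Step 1: [H+] = 10^(-pH)
Step 2: [H+] = 10^(-6.61)
Step 3: [H+] = 2.45e-07 mol/L

2.45e-07


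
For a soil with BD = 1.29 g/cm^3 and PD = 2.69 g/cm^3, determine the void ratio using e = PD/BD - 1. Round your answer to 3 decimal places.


Step 1: e = PD / BD - 1
Step 2: e = 2.69 / 1.29 - 1
Step 3: e = 2.08527 - 1
Step 4: e = 1.085

1.085


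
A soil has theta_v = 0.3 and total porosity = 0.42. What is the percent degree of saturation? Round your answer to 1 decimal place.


Step 1: S = 100 * theta_v / n
Step 2: S = 100 * 0.3 / 0.42
Step 3: S = 71.4%

71.4


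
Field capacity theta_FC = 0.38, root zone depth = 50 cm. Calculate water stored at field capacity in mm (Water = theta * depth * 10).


Step 1: Water (mm) = theta_FC * depth (cm) * 10
Step 2: Water = 0.38 * 50 * 10
Step 3: Water = 190.0 mm

190.0


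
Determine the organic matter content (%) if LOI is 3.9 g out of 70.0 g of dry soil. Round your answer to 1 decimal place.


Step 1: OM% = 100 * LOI / sample mass
Step 2: OM = 100 * 3.9 / 70.0
Step 3: OM = 5.6%

5.6


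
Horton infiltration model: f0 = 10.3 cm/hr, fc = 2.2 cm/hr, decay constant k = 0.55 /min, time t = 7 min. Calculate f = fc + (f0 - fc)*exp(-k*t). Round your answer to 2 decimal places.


Step 1: f = fc + (f0 - fc) * exp(-k * t)
Step 2: exp(-0.55 * 7) = 0.02128
Step 3: f = 2.2 + (10.3 - 2.2) * 0.02128
Step 4: f = 2.2 + 8.1 * 0.02128
Step 5: f = 2.37 cm/hr

2.37


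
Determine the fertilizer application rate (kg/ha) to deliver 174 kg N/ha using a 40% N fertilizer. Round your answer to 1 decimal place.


Step 1: Fertilizer rate = target N / (N content / 100)
Step 2: Rate = 174 / (40 / 100)
Step 3: Rate = 174 / 0.4
Step 4: Rate = 435.0 kg/ha

435.0


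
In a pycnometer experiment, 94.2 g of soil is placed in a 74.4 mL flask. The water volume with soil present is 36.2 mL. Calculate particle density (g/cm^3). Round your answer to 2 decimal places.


Step 1: Volume of solids = flask volume - water volume with soil
Step 2: V_solids = 74.4 - 36.2 = 38.2 mL
Step 3: Particle density = mass / V_solids = 94.2 / 38.2 = 2.47 g/cm^3

2.47


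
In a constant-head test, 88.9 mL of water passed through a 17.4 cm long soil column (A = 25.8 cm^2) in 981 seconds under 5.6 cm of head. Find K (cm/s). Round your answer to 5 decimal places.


Step 1: K = Q * L / (A * t * h)
Step 2: Numerator = 88.9 * 17.4 = 1546.86
Step 3: Denominator = 25.8 * 981 * 5.6 = 141734.88
Step 4: K = 1546.86 / 141734.88 = 0.01091 cm/s

0.01091
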